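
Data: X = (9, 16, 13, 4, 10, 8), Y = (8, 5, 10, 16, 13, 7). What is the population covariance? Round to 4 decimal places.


Cov = (1/n)*sum((xi-xbar)(yi-ybar))
n = 6, xbar = 60/6 = 10, ybar = 59/6 ≈ 9.833333
sum((xi-xbar)(yi-ybar)) = -58
Cov = -58 / 6 = -29/3 ≈ -9.666667

-9.6667


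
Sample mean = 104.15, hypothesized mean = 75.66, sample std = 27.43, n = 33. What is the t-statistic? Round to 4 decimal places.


t = (xbar - mu0) / (s/sqrt(n))
xbar - mu0 = 104.15 - 75.66 = 28.49
sqrt(33) ≈ 5.74456265
s/sqrt(n) = 27.43 / 5.74456265 ≈ 4.77495010
t = 28.49 / 4.77495010 ≈ 5.966554

5.9666


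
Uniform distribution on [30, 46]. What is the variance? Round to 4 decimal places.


Var = (b-a)^2 / 12
(b-a)^2 = (46 - 30)^2 = 256
Var = 256/12 ≈ 21.333333

21.3333


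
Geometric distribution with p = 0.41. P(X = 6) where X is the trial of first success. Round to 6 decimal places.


P = (1-p)^(k-1) * p
(1-p)^(k-1) = 0.59^5 ≈ 0.07149243
P = 0.07149243 * 0.41 ≈ 0.02931190

0.029312


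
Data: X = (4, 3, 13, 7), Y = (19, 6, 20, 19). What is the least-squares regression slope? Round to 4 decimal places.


b = sum((xi-xbar)(yi-ybar)) / sum((xi-xbar)^2)
n = 4, xbar = 27/4 = 6.75, ybar = 64/4 = 16
Sxy = sum((xi-xbar)(yi-ybar)) = 55
Sxx = sum((xi-xbar)^2) = 60.75
b = Sxy / Sxx = 220/243 ≈ 0.905350

0.9053


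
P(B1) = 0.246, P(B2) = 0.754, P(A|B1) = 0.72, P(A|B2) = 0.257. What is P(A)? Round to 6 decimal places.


P(A) = P(A|B1)*P(B1) + P(A|B2)*P(B2)
P(A|B1)*P(B1) = 0.72 * 0.246 = 0.17712
P(A|B2)*P(B2) = 0.257 * 0.754 = 0.193778
P(A) = 0.17712 + 0.193778 = 0.370898

0.370898


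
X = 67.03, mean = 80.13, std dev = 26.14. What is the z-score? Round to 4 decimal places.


z = (X - mu) / sigma
X - mu = 67.03 - 80.13 = -13.1
z = -13.1 / 26.14 = -655/1307 ≈ -0.501148

-0.5011


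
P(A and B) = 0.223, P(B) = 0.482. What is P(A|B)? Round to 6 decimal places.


P(A|B) = P(A and B) / P(B) = 0.223 / 0.482 = 223/482 ≈ 0.46265560

0.462656


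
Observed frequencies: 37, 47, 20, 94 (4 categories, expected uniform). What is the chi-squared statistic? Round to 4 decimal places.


chi2 = sum((O-E)^2/E), E = total/4
total = 198, E = 198/4 = 49.5
(37 - 49.5)^2 / 49.5 = 156.25 / 49.5 = 625/198 ≈ 3.156566
(47 - 49.5)^2 / 49.5 = 6.25 / 49.5 = 25/198 ≈ 0.126263
(20 - 49.5)^2 / 49.5 = 870.25 / 49.5 = 3481/198 ≈ 17.580808
(94 - 49.5)^2 / 49.5 = 1980.25 / 49.5 = 7921/198 ≈ 40.005051
chi2 = 6026/99 ≈ 60.868687

60.8687


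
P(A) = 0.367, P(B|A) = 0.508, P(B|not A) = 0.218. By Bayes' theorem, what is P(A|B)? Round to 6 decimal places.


P(A|B) = P(B|A)*P(A) / P(B), P(B) = P(B|A)*P(A) + P(B|not A)*P(not A)
P(B|A)*P(A) = 0.508 * 0.367 = 0.186436
P(B|not A)*P(not A) = 0.218 * 0.633 = 0.137994
P(B) = 0.186436 + 0.137994 = 0.32443
P(A|B) = 0.186436 / 0.32443 ≈ 0.57465709

0.574657


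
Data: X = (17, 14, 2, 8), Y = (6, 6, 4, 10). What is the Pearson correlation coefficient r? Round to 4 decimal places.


r = sum((xi-xbar)(yi-ybar)) / sqrt(sum((xi-xbar)^2) * sum((yi-ybar)^2))
n = 4, xbar = 41/4 = 10.25, ybar = 26/4 = 6.5
Sxy = sum((xi-xbar)(yi-ybar)) = 7.5
Sxx = sum((xi-xbar)^2) = 132.75
Syy = sum((yi-ybar)^2) = 19
sqrt(Sxx*Syy) ≈ 50.222007
r = Sxy / sqrt(Sxx*Syy) = 7.5 / 50.222007 ≈ 0.149337

0.1493


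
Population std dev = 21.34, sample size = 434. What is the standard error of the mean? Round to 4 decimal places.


SE = sigma / sqrt(n)
sqrt(434) ≈ 20.832667
SE = 21.34 / 20.832667 ≈ 1.024353

1.0244


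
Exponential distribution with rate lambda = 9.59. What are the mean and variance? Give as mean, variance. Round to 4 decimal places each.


mean = 1/lam, var = 1/lam^2
mean = 1 / 9.59 = 100/959 ≈ 0.104275
lam^2 = 9.59^2 = 91.9681
var = 1 / 91.9681 ≈ 0.010873

0.1043, 0.0109


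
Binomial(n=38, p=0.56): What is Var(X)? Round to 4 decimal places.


Var = n*p*(1-p) = 38 * 0.56 * 0.44 = 9.3632

9.3632


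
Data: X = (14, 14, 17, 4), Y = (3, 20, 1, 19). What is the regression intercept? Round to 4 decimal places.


a = ybar - b*xbar, where b = sum((xi-xbar)(yi-ybar)) / sum((xi-xbar)^2)
n = 4, xbar = 49/4 = 12.25, ybar = 43/4 = 10.75
Sxy = sum((xi-xbar)(yi-ybar)) = -111.75
Sxx = sum((xi-xbar)^2) = 96.75
b = Sxy / Sxx = -149/129 ≈ -1.155039
a = 10.75 - (-1.155039) * 12.25 = 3212/129 ≈ 24.899225

24.8992


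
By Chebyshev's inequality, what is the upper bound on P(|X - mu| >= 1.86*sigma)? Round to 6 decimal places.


P <= 1/k^2
k^2 = 1.86^2 = 3.4596
1/k^2 = 1 / 3.4596 = 2500/8649 ≈ 0.28905076

0.289051


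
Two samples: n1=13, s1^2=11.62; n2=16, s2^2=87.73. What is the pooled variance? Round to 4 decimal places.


sp^2 = ((n1-1)*s1^2 + (n2-1)*s2^2)/(n1+n2-2)
(n1-1)*s1^2 = 12 * 11.62 = 139.44
(n2-1)*s2^2 = 15 * 87.73 = 1315.95
numerator = 139.44 + 1315.95 = 1455.39
n1+n2-2 = 27
sp^2 = 1455.39 / 27 = 16171/300 ≈ 53.903333

53.9033


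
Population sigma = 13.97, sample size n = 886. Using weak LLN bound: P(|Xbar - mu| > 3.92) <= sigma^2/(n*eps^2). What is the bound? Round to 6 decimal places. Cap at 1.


bound = min(1, sigma^2/(n*eps^2))
sigma^2 = 13.97^2 = 195.1609
n*eps^2 = 886 * 3.92^2 = 886 * 15.3664 = 13614.6304
sigma^2/(n*eps^2) = 195.1609 / 13614.6304 ≈ 0.01433465

0.014335


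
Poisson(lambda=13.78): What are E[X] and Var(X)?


E[X] = Var(X) = lambda = 13.78

13.78, 13.78


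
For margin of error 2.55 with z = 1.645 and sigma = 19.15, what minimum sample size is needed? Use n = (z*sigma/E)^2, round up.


z*sigma/E = 1.645 * 19.15 / 2.55 ≈ 12.353627
(z*sigma/E)^2 ≈ 152.612111
round up: n = 153

153


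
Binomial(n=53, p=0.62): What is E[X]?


E[X] = n*p = 53 * 0.62 = 32.86

32.86


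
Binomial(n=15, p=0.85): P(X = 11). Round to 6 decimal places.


P = C(n,k) * p^k * (1-p)^(n-k)
C(15,11) = 1365
p^k = 0.85^11 ≈ 0.1673432
(1-p)^(n-k) = 0.15^4 = 0.00050625
P = 1365 * 0.1673432 * 0.00050625 ≈ 0.115639

0.115639


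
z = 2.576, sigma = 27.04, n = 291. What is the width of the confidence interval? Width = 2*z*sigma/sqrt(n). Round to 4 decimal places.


width = 2*z*sigma/sqrt(n)
2*z*sigma = 2 * 2.576 * 27.04 = 139.31008
sqrt(291) ≈ 17.058722
width = 139.31008 / 17.058722 ≈ 8.166502

8.1665


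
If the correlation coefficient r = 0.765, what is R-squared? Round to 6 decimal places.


R^2 = r^2 = (0.765)^2 = 0.585225

0.585225


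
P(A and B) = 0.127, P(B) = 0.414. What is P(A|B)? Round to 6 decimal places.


P(A|B) = P(A and B) / P(B) = 0.127 / 0.414 = 127/414 ≈ 0.30676329

0.306763


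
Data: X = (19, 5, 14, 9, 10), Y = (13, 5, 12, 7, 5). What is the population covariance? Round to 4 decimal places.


Cov = (1/n)*sum((xi-xbar)(yi-ybar))
n = 5, xbar = 57/5 = 11.4, ybar = 42/5 = 8.4
sum((xi-xbar)(yi-ybar)) = 74.2
Cov = 74.2 / 5 = 14.84

14.8400


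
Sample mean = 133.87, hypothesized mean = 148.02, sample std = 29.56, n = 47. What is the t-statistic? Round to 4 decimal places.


t = (xbar - mu0) / (s/sqrt(n))
xbar - mu0 = 133.87 - 148.02 = -14.15
sqrt(47) ≈ 6.85565460
s/sqrt(n) = 29.56 / 6.85565460 ≈ 4.31176915
t = -14.15 / 4.31176915 ≈ -3.281716

-3.2817


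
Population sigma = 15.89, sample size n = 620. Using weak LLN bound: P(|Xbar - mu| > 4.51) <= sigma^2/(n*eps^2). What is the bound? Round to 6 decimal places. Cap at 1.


bound = min(1, sigma^2/(n*eps^2))
sigma^2 = 15.89^2 = 252.4921
n*eps^2 = 620 * 4.51^2 = 620 * 20.3401 = 12610.862
sigma^2/(n*eps^2) = 252.4921 / 12610.862 ≈ 0.02002180

0.020022


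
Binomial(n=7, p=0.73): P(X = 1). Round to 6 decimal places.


P = C(n,k) * p^k * (1-p)^(n-k)
C(7,1) = 7
p^k = 0.73^1 = 0.73
(1-p)^(n-k) = 0.27^6 ≈ 0.0003874205
P = 7 * 0.73 * 0.0003874205 ≈ 0.001980

0.001980


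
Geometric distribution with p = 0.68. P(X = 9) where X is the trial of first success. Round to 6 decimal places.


P = (1-p)^(k-1) * p
(1-p)^(k-1) = 0.32^8 ≈ 0.0001099512
P = 0.0001099512 * 0.68 ≈ 0.00007476679

0.000075


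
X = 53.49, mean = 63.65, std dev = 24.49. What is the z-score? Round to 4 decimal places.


z = (X - mu) / sigma
X - mu = 53.49 - 63.65 = -10.16
z = -10.16 / 24.49 = -1016/2449 ≈ -0.414863

-0.4149


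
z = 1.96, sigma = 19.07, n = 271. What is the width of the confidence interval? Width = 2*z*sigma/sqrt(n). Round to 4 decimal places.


width = 2*z*sigma/sqrt(n)
2*z*sigma = 2 * 1.96 * 19.07 = 74.7544
sqrt(271) ≈ 16.462078
width = 74.7544 / 16.462078 ≈ 4.541006

4.5410


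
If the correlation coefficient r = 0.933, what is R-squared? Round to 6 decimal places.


R^2 = r^2 = (0.933)^2 = 0.870489

0.870489


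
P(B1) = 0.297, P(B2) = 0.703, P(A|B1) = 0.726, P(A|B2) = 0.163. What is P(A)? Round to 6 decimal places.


P(A) = P(A|B1)*P(B1) + P(A|B2)*P(B2)
P(A|B1)*P(B1) = 0.726 * 0.297 = 0.215622
P(A|B2)*P(B2) = 0.163 * 0.703 = 0.114589
P(A) = 0.215622 + 0.114589 = 0.330211

0.330211


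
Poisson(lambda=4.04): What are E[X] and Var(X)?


E[X] = Var(X) = lambda = 4.04

4.04, 4.04


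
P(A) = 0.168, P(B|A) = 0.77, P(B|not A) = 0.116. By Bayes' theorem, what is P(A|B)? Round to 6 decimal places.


P(A|B) = P(B|A)*P(A) / P(B), P(B) = P(B|A)*P(A) + P(B|not A)*P(not A)
P(B|A)*P(A) = 0.77 * 0.168 = 0.12936
P(B|not A)*P(not A) = 0.116 * 0.832 = 0.096512
P(B) = 0.12936 + 0.096512 = 0.225872
P(A|B) = 0.12936 / 0.225872 ≈ 0.57271375

0.572714


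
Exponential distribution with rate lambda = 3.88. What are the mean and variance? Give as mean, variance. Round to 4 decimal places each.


mean = 1/lam, var = 1/lam^2
mean = 1 / 3.88 = 25/97 ≈ 0.257732
lam^2 = 3.88^2 = 15.0544
var = 1 / 15.0544 = 625/9409 ≈ 0.066426

0.2577, 0.0664


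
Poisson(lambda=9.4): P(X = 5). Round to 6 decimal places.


P = e^(-lam) * lam^k / k!
e^(-9.4) ≈ 0.00008272407
lam^k = 9.4^5 = 73390.40224
k! = 5! = 120
P = 0.00008272407 * 73390.40224 / 120 ≈ 0.050593

0.050593


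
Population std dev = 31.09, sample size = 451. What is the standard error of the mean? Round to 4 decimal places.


SE = sigma / sqrt(n)
sqrt(451) ≈ 21.236761
SE = 31.09 / 21.236761 ≈ 1.463971

1.4640


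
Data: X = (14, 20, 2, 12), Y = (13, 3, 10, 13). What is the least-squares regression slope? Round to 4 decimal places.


b = sum((xi-xbar)(yi-ybar)) / sum((xi-xbar)^2)
n = 4, xbar = 48/4 = 12, ybar = 39/4 = 9.75
Sxy = sum((xi-xbar)(yi-ybar)) = -50
Sxx = sum((xi-xbar)^2) = 168
b = Sxy / Sxx = -25/84 ≈ -0.297619

-0.2976


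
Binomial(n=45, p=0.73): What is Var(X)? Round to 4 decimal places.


Var = n*p*(1-p) = 45 * 0.73 * 0.27 = 8.8695

8.8695


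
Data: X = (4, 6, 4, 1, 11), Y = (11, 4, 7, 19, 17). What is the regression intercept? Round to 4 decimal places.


a = ybar - b*xbar, where b = sum((xi-xbar)(yi-ybar)) / sum((xi-xbar)^2)
n = 5, xbar = 26/5 = 5.2, ybar = 58/5 = 11.6
Sxy = sum((xi-xbar)(yi-ybar)) = 0.4
Sxx = sum((xi-xbar)^2) = 54.8
b = Sxy / Sxx = 1/137 ≈ 0.007299
a = 11.6 - 0.007299 * 5.2 = 1584/137 ≈ 11.562044

11.5620


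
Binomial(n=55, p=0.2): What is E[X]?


E[X] = n*p = 55 * 0.2 = 11

11


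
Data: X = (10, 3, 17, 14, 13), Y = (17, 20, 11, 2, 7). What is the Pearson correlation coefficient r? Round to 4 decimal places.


r = sum((xi-xbar)(yi-ybar)) / sqrt(sum((xi-xbar)^2) * sum((yi-ybar)^2))
n = 5, xbar = 57/5 = 11.4, ybar = 57/5 = 11.4
Sxy = sum((xi-xbar)(yi-ybar)) = -113.8
Sxx = sum((xi-xbar)^2) = 113.2
Syy = sum((yi-ybar)^2) = 213.2
sqrt(Sxx*Syy) ≈ 155.351987
r = Sxy / sqrt(Sxx*Syy) = -113.8 / 155.351987 ≈ -0.732530

-0.7325


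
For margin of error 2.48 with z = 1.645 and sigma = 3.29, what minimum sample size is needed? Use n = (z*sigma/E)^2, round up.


z*sigma/E = 1.645 * 3.29 / 2.48 ≈ 2.182278
(z*sigma/E)^2 ≈ 4.762338
round up: n = 5

5


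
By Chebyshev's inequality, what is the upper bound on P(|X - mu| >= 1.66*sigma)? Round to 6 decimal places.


P <= 1/k^2
k^2 = 1.66^2 = 2.7556
1/k^2 = 1 / 2.7556 = 2500/6889 ≈ 0.36289737

0.362897


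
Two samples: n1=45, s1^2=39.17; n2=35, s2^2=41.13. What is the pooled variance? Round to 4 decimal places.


sp^2 = ((n1-1)*s1^2 + (n2-1)*s2^2)/(n1+n2-2)
(n1-1)*s1^2 = 44 * 39.17 = 1723.48
(n2-1)*s2^2 = 34 * 41.13 = 1398.42
numerator = 1723.48 + 1398.42 = 3121.9
n1+n2-2 = 78
sp^2 = 3121.9 / 78 = 31219/780 ≈ 40.024359

40.0244


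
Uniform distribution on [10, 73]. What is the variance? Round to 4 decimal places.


Var = (b-a)^2 / 12
(b-a)^2 = (73 - 10)^2 = 3969
Var = 3969/12 = 330.75

330.7500


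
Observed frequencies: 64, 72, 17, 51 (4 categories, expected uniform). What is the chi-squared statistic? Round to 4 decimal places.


chi2 = sum((O-E)^2/E), E = total/4
total = 204, E = 204/4 = 51
(64 - 51)^2 / 51 = 169 / 51 = 169/51 ≈ 3.313725
(72 - 51)^2 / 51 = 441 / 51 = 147/17 ≈ 8.647059
(17 - 51)^2 / 51 = 1156 / 51 = 68/3 ≈ 22.666667
(51 - 51)^2 / 51 = 0 / 51 = 0
chi2 = 1766/51 ≈ 34.627451

34.6275


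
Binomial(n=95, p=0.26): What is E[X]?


E[X] = n*p = 95 * 0.26 = 24.7

24.7


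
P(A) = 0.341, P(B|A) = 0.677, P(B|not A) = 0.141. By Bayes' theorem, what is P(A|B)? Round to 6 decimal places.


P(A|B) = P(B|A)*P(A) / P(B), P(B) = P(B|A)*P(A) + P(B|not A)*P(not A)
P(B|A)*P(A) = 0.677 * 0.341 = 0.230857
P(B|not A)*P(not A) = 0.141 * 0.659 = 0.092919
P(B) = 0.230857 + 0.092919 = 0.323776
P(A|B) = 0.230857 / 0.323776 ≈ 0.71301455

0.713015


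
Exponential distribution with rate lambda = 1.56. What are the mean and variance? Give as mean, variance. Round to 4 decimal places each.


mean = 1/lam, var = 1/lam^2
mean = 1 / 1.56 = 25/39 ≈ 0.641026
lam^2 = 1.56^2 = 2.4336
var = 1 / 2.4336 = 625/1521 ≈ 0.410914

0.6410, 0.4109


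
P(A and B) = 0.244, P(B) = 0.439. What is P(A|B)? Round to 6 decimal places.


P(A|B) = P(A and B) / P(B) = 0.244 / 0.439 = 244/439 ≈ 0.55580866

0.555809


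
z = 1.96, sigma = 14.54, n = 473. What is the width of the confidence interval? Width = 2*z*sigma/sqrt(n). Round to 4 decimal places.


width = 2*z*sigma/sqrt(n)
2*z*sigma = 2 * 1.96 * 14.54 = 56.9968
sqrt(473) ≈ 21.748563
width = 56.9968 / 21.748563 ≈ 2.620716

2.6207


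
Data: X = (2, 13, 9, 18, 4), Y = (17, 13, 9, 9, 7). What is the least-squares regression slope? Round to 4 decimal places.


b = sum((xi-xbar)(yi-ybar)) / sum((xi-xbar)^2)
n = 5, xbar = 46/5 = 9.2, ybar = 55/5 = 11
Sxy = sum((xi-xbar)(yi-ybar)) = -32
Sxx = sum((xi-xbar)^2) = 170.8
b = Sxy / Sxx = -80/427 ≈ -0.187354

-0.1874


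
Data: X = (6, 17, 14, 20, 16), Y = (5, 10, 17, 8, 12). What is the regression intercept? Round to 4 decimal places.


a = ybar - b*xbar, where b = sum((xi-xbar)(yi-ybar)) / sum((xi-xbar)^2)
n = 5, xbar = 73/5 = 14.6, ybar = 52/5 = 10.4
Sxy = sum((xi-xbar)(yi-ybar)) = 30.8
Sxx = sum((xi-xbar)^2) = 111.2
b = Sxy / Sxx = 77/278 ≈ 0.276978
a = 10.4 - 0.276978 * 14.6 = 1767/278 ≈ 6.356115

6.3561


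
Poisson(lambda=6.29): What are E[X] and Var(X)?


E[X] = Var(X) = lambda = 6.29

6.29, 6.29


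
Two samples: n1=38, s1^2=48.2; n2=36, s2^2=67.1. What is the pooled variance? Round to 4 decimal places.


sp^2 = ((n1-1)*s1^2 + (n2-1)*s2^2)/(n1+n2-2)
(n1-1)*s1^2 = 37 * 48.2 = 1783.4
(n2-1)*s2^2 = 35 * 67.1 = 2348.5
numerator = 1783.4 + 2348.5 = 4131.9
n1+n2-2 = 72
sp^2 = 4131.9 / 72 = 57.3875

57.3875


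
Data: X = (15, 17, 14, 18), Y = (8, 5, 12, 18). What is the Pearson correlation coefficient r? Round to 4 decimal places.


r = sum((xi-xbar)(yi-ybar)) / sqrt(sum((xi-xbar)^2) * sum((yi-ybar)^2))
n = 4, xbar = 64/4 = 16, ybar = 43/4 = 10.75
Sxy = sum((xi-xbar)(yi-ybar)) = 9
Sxx = sum((xi-xbar)^2) = 10
Syy = sum((yi-ybar)^2) = 94.75
sqrt(Sxx*Syy) ≈ 30.781488
r = Sxy / sqrt(Sxx*Syy) = 9 / 30.781488 ≈ 0.292384

0.2924


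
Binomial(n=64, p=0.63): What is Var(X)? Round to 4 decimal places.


Var = n*p*(1-p) = 64 * 0.63 * 0.37 = 14.9184

14.9184


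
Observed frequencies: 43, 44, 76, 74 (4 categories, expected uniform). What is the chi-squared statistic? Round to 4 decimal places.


chi2 = sum((O-E)^2/E), E = total/4
total = 237, E = 237/4 = 59.25
(43 - 59.25)^2 / 59.25 = 264.0625 / 59.25 = 4225/948 ≈ 4.456751
(44 - 59.25)^2 / 59.25 = 232.5625 / 59.25 = 3721/948 ≈ 3.925105
(76 - 59.25)^2 / 59.25 = 280.5625 / 59.25 = 4489/948 ≈ 4.735232
(74 - 59.25)^2 / 59.25 = 217.5625 / 59.25 = 3481/948 ≈ 3.671941
chi2 = 3979/237 ≈ 16.789030

16.7890


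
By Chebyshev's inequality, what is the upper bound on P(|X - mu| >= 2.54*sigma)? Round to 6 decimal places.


P <= 1/k^2
k^2 = 2.54^2 = 6.4516
1/k^2 = 1 / 6.4516 ≈ 0.15500031

0.155000


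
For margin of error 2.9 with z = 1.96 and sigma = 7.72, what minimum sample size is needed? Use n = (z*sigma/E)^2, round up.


z*sigma/E = 1.96 * 7.72 / 2.9 = 18914/3625 ≈ 5.217655
(z*sigma/E)^2 ≈ 27.223925
round up: n = 28

28


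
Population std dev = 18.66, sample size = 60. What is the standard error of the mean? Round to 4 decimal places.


SE = sigma / sqrt(n)
sqrt(60) ≈ 7.745967
SE = 18.66 / 7.745967 ≈ 2.408996

2.4090


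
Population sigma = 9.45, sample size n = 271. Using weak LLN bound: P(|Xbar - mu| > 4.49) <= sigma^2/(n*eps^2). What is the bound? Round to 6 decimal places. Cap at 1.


bound = min(1, sigma^2/(n*eps^2))
sigma^2 = 9.45^2 = 89.3025
n*eps^2 = 271 * 4.49^2 = 271 * 20.1601 = 5463.3871
sigma^2/(n*eps^2) = 89.3025 / 5463.3871 ≈ 0.01634563

0.016346


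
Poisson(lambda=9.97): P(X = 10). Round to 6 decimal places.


P = e^(-lam) * lam^k / k!
e^(-9.97) ≈ 0.00004678256
lam^k = 9.97^10 ≈ 9704017769.489168
k! = 10! = 3628800
P = 0.00004678256 * 9704017769.489168 / 3628800 ≈ 0.125104

0.125104


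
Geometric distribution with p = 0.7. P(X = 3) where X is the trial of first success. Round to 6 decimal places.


P = (1-p)^(k-1) * p
(1-p)^(k-1) = 0.3^2 = 0.09
P = 0.09 * 0.7 = 0.063

0.063000


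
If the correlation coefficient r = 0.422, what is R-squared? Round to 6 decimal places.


R^2 = r^2 = (0.422)^2 = 0.178084

0.178084


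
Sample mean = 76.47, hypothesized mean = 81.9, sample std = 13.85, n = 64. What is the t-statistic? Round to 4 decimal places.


t = (xbar - mu0) / (s/sqrt(n))
xbar - mu0 = 76.47 - 81.9 = -5.43
sqrt(64) = 8
s/sqrt(n) = 13.85 / 8 = 1.73125
t = -5.43 / 1.73125 = -4344/1385 ≈ -3.136462

-3.1365


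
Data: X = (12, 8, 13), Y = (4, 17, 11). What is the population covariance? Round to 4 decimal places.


Cov = (1/n)*sum((xi-xbar)(yi-ybar))
n = 3, xbar = 33/3 = 11, ybar = 32/3 ≈ 10.666667
sum((xi-xbar)(yi-ybar)) = -25
Cov = -25 / 3 = -25/3 ≈ -8.333333

-8.3333


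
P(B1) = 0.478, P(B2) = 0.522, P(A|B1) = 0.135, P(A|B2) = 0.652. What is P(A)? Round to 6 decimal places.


P(A) = P(A|B1)*P(B1) + P(A|B2)*P(B2)
P(A|B1)*P(B1) = 0.135 * 0.478 = 0.06453
P(A|B2)*P(B2) = 0.652 * 0.522 = 0.340344
P(A) = 0.06453 + 0.340344 = 0.404874

0.404874


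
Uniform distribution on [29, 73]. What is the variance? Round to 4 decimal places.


Var = (b-a)^2 / 12
(b-a)^2 = (73 - 29)^2 = 1936
Var = 1936/12 ≈ 161.333333

161.3333


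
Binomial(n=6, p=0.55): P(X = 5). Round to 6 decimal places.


P = C(n,k) * p^k * (1-p)^(n-k)
C(6,5) = 6
p^k = 0.55^5 ≈ 0.05032844
(1-p)^(n-k) = 0.45^1 = 0.45
P = 6 * 0.05032844 * 0.45 ≈ 0.135887

0.135887


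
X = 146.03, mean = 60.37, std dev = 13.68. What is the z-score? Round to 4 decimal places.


z = (X - mu) / sigma
X - mu = 146.03 - 60.37 = 85.66
z = 85.66 / 13.68 = 4283/684 ≈ 6.261696

6.2617


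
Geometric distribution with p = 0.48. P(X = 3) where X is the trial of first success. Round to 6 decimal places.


P = (1-p)^(k-1) * p
(1-p)^(k-1) = 0.52^2 = 0.2704
P = 0.2704 * 0.48 = 0.129792

0.129792


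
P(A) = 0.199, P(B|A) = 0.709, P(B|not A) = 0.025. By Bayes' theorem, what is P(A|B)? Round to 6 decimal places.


P(A|B) = P(B|A)*P(A) / P(B), P(B) = P(B|A)*P(A) + P(B|not A)*P(not A)
P(B|A)*P(A) = 0.709 * 0.199 = 0.141091
P(B|not A)*P(not A) = 0.025 * 0.801 = 0.020025
P(B) = 0.141091 + 0.020025 = 0.161116
P(A|B) = 0.141091 / 0.161116 ≈ 0.87571067

0.875711


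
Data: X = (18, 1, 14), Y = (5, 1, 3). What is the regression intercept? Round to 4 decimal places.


a = ybar - b*xbar, where b = sum((xi-xbar)(yi-ybar)) / sum((xi-xbar)^2)
n = 3, xbar = 33/3 = 11, ybar = 9/3 = 3
Sxy = sum((xi-xbar)(yi-ybar)) = 34
Sxx = sum((xi-xbar)^2) = 158
b = Sxy / Sxx = 17/79 ≈ 0.215190
a = 3 - 0.215190 * 11 = 50/79 ≈ 0.632911

0.6329


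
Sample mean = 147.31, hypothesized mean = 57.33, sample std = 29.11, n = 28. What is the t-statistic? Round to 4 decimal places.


t = (xbar - mu0) / (s/sqrt(n))
xbar - mu0 = 147.31 - 57.33 = 89.98
sqrt(28) ≈ 5.29150262
s/sqrt(n) = 29.11 / 5.29150262 ≈ 5.50127290
t = 89.98 / 5.50127290 ≈ 16.356215

16.3562


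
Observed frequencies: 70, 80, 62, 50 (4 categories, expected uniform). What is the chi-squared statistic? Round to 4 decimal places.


chi2 = sum((O-E)^2/E), E = total/4
total = 262, E = 262/4 = 65.5
(70 - 65.5)^2 / 65.5 = 20.25 / 65.5 = 81/262 ≈ 0.309160
(80 - 65.5)^2 / 65.5 = 210.25 / 65.5 = 841/262 ≈ 3.209924
(62 - 65.5)^2 / 65.5 = 12.25 / 65.5 = 49/262 ≈ 0.187023
(50 - 65.5)^2 / 65.5 = 240.25 / 65.5 = 961/262 ≈ 3.667939
chi2 = 966/131 ≈ 7.374046

7.3740


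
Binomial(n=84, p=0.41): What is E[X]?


E[X] = n*p = 84 * 0.41 = 34.44

34.44


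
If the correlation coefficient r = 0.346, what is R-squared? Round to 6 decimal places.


R^2 = r^2 = (0.346)^2 = 0.119716

0.119716


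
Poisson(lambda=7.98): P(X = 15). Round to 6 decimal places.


P = e^(-lam) * lam^k / k!
e^(-7.98) ≈ 0.0003422394
lam^k = 7.98^15 ≈ 33887799606555.117198
k! = 15! = 1307674368000
P = 0.0003422394 * 33887799606555.117198 / 1307674368000 ≈ 0.008869

0.008869


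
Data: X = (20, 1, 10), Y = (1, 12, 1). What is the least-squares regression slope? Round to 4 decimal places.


b = sum((xi-xbar)(yi-ybar)) / sum((xi-xbar)^2)
n = 3, xbar = 31/3 ≈ 10.333333, ybar = 14/3 ≈ 4.666667
Sxy = sum((xi-xbar)(yi-ybar)) = -308/3 ≈ -102.666667
Sxx = sum((xi-xbar)^2) = 542/3 ≈ 180.666667
b = Sxy / Sxx = -154/271 ≈ -0.568266

-0.5683


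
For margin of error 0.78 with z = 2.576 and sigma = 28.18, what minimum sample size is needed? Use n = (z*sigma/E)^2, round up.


z*sigma/E = 2.576 * 28.18 / 0.78 = 453698/4875 ≈ 93.066256
(z*sigma/E)^2 ≈ 8661.328082
round up: n = 8662

8662


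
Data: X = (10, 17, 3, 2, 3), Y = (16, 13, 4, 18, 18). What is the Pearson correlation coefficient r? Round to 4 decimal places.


r = sum((xi-xbar)(yi-ybar)) / sqrt(sum((xi-xbar)^2) * sum((yi-ybar)^2))
n = 5, xbar = 35/5 = 7, ybar = 69/5 = 13.8
Sxy = sum((xi-xbar)(yi-ybar)) = 0
Sxx = sum((xi-xbar)^2) = 166
Syy = sum((yi-ybar)^2) = 136.8
sqrt(Sxx*Syy) ≈ 150.694393
r = Sxy / sqrt(Sxx*Syy) = 0 / 150.694393 ≈ 0.000000

0.0000


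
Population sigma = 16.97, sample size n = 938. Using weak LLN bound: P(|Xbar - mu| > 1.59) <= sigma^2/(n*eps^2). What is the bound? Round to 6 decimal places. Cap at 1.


bound = min(1, sigma^2/(n*eps^2))
sigma^2 = 16.97^2 = 287.9809
n*eps^2 = 938 * 1.59^2 = 938 * 2.5281 = 2371.3578
sigma^2/(n*eps^2) = 287.9809 / 2371.3578 ≈ 0.12144135

0.121441


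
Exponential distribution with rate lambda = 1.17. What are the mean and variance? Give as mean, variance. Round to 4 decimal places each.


mean = 1/lam, var = 1/lam^2
mean = 1 / 1.17 = 100/117 ≈ 0.854701
lam^2 = 1.17^2 = 1.3689
var = 1 / 1.3689 ≈ 0.730514

0.8547, 0.7305


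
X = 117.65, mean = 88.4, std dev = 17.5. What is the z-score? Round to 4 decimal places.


z = (X - mu) / sigma
X - mu = 117.65 - 88.4 = 29.25
z = 29.25 / 17.5 = 117/70 ≈ 1.671429

1.6714


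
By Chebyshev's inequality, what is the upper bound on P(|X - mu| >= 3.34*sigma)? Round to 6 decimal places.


P <= 1/k^2
k^2 = 3.34^2 = 11.1556
1/k^2 = 1 / 11.1556 ≈ 0.08964108

0.089641


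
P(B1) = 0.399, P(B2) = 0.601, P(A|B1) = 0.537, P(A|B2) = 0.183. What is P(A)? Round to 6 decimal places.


P(A) = P(A|B1)*P(B1) + P(A|B2)*P(B2)
P(A|B1)*P(B1) = 0.537 * 0.399 = 0.214263
P(A|B2)*P(B2) = 0.183 * 0.601 = 0.109983
P(A) = 0.214263 + 0.109983 = 0.324246

0.324246


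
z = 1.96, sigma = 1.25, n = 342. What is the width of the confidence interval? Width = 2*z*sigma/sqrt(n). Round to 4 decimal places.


width = 2*z*sigma/sqrt(n)
2*z*sigma = 2 * 1.96 * 1.25 = 4.9
sqrt(342) ≈ 18.493242
width = 4.9 / 18.493242 ≈ 0.264962

0.2650


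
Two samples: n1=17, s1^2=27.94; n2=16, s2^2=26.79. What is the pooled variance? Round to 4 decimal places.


sp^2 = ((n1-1)*s1^2 + (n2-1)*s2^2)/(n1+n2-2)
(n1-1)*s1^2 = 16 * 27.94 = 447.04
(n2-1)*s2^2 = 15 * 26.79 = 401.85
numerator = 447.04 + 401.85 = 848.89
n1+n2-2 = 31
sp^2 = 848.89 / 31 = 84889/3100 ≈ 27.383548

27.3835


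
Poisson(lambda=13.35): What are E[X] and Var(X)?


E[X] = Var(X) = lambda = 13.35

13.35, 13.35


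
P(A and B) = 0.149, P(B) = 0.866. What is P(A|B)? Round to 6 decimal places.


P(A|B) = P(A and B) / P(B) = 0.149 / 0.866 = 149/866 ≈ 0.17205543

0.172055


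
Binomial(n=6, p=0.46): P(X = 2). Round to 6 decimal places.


P = C(n,k) * p^k * (1-p)^(n-k)
C(6,2) = 15
p^k = 0.46^2 = 0.2116
(1-p)^(n-k) = 0.54^4 = 0.08503056
P = 15 * 0.2116 * 0.08503056 ≈ 0.269887

0.269887


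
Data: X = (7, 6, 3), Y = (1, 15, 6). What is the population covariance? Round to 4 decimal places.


Cov = (1/n)*sum((xi-xbar)(yi-ybar))
n = 3, xbar = 16/3 ≈ 5.333333, ybar = 22/3 ≈ 7.333333
sum((xi-xbar)(yi-ybar)) = -7/3 ≈ -2.333333
Cov = -2.333333 / 3 = -7/9 ≈ -0.777778

-0.7778


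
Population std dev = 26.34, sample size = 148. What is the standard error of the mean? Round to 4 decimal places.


SE = sigma / sqrt(n)
sqrt(148) ≈ 12.165525
SE = 26.34 / 12.165525 ≈ 2.165135

2.1651


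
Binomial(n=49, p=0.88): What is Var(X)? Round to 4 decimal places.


Var = n*p*(1-p) = 49 * 0.88 * 0.12 = 5.1744

5.1744


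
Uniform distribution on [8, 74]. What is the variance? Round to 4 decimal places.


Var = (b-a)^2 / 12
(b-a)^2 = (74 - 8)^2 = 4356
Var = 4356/12 = 363

363.0000


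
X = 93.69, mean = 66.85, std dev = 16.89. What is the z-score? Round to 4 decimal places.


z = (X - mu) / sigma
X - mu = 93.69 - 66.85 = 26.84
z = 26.84 / 16.89 = 2684/1689 ≈ 1.589106

1.5891


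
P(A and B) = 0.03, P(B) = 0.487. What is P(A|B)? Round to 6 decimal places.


P(A|B) = P(A and B) / P(B) = 0.03 / 0.487 = 30/487 ≈ 0.06160164

0.061602


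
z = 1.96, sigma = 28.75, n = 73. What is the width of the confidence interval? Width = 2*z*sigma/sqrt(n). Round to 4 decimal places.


width = 2*z*sigma/sqrt(n)
2*z*sigma = 2 * 1.96 * 28.75 = 112.7
sqrt(73) ≈ 8.544004
width = 112.7 / 8.544004 ≈ 13.190537

13.1905


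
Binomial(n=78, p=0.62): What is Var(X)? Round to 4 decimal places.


Var = n*p*(1-p) = 78 * 0.62 * 0.38 = 18.3768

18.3768


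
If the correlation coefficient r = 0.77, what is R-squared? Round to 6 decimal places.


R^2 = r^2 = (0.77)^2 = 0.5929

0.592900


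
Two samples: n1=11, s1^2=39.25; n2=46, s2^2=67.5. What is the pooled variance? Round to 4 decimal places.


sp^2 = ((n1-1)*s1^2 + (n2-1)*s2^2)/(n1+n2-2)
(n1-1)*s1^2 = 10 * 39.25 = 392.5
(n2-1)*s2^2 = 45 * 67.5 = 3037.5
numerator = 392.5 + 3037.5 = 3430
n1+n2-2 = 55
sp^2 = 3430 / 55 = 686/11 ≈ 62.363636

62.3636


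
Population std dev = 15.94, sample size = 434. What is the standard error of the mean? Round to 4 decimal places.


SE = sigma / sqrt(n)
sqrt(434) ≈ 20.832667
SE = 15.94 / 20.832667 ≈ 0.765144

0.7651


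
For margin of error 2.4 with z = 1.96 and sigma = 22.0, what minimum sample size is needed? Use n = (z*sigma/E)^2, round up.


z*sigma/E = 1.96 * 22.0 / 2.4 = 539/30 ≈ 17.966667
(z*sigma/E)^2 = 290521/900 ≈ 322.801111
round up: n = 323

323


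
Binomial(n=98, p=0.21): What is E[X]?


E[X] = n*p = 98 * 0.21 = 20.58

20.58


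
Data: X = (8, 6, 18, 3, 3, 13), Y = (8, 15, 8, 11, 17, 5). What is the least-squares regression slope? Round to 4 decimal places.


b = sum((xi-xbar)(yi-ybar)) / sum((xi-xbar)^2)
n = 6, xbar = 51/6 = 8.5, ybar = 64/6 = 32/3 ≈ 10.666667
Sxy = sum((xi-xbar)(yi-ybar)) = -97
Sxx = sum((xi-xbar)^2) = 177.5
b = Sxy / Sxx = -194/355 ≈ -0.546479

-0.5465


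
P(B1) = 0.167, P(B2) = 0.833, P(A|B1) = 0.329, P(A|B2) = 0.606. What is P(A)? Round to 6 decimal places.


P(A) = P(A|B1)*P(B1) + P(A|B2)*P(B2)
P(A|B1)*P(B1) = 0.329 * 0.167 = 0.054943
P(A|B2)*P(B2) = 0.606 * 0.833 = 0.504798
P(A) = 0.054943 + 0.504798 = 0.559741

0.559741


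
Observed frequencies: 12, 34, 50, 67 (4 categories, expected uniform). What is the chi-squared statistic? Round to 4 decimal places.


chi2 = sum((O-E)^2/E), E = total/4
total = 163, E = 163/4 = 40.75
(12 - 40.75)^2 / 40.75 = 826.5625 / 40.75 = 13225/652 ≈ 20.283742
(34 - 40.75)^2 / 40.75 = 45.5625 / 40.75 = 729/652 ≈ 1.118098
(50 - 40.75)^2 / 40.75 = 85.5625 / 40.75 = 1369/652 ≈ 2.099693
(67 - 40.75)^2 / 40.75 = 689.0625 / 40.75 = 11025/652 ≈ 16.909509
chi2 = 6587/163 ≈ 40.411043

40.4110


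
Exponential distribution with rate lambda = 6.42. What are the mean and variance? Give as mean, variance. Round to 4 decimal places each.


mean = 1/lam, var = 1/lam^2
mean = 1 / 6.42 = 50/321 ≈ 0.155763
lam^2 = 6.42^2 = 41.2164
var = 1 / 41.2164 ≈ 0.024262

0.1558, 0.0243


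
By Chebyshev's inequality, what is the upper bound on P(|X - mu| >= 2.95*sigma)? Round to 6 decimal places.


P <= 1/k^2
k^2 = 2.95^2 = 8.7025
1/k^2 = 1 / 8.7025 = 400/3481 ≈ 0.11490951

0.114910


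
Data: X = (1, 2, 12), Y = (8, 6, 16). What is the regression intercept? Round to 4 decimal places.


a = ybar - b*xbar, where b = sum((xi-xbar)(yi-ybar)) / sum((xi-xbar)^2)
n = 3, xbar = 15/3 = 5, ybar = 30/3 = 10
Sxy = sum((xi-xbar)(yi-ybar)) = 62
Sxx = sum((xi-xbar)^2) = 74
b = Sxy / Sxx = 31/37 ≈ 0.837838
a = 10 - 0.837838 * 5 = 215/37 ≈ 5.810811

5.8108


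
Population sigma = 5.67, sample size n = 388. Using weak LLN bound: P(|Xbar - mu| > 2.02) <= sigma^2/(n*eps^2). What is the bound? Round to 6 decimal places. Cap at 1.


bound = min(1, sigma^2/(n*eps^2))
sigma^2 = 5.67^2 = 32.1489
n*eps^2 = 388 * 2.02^2 = 388 * 4.0804 = 1583.1952
sigma^2/(n*eps^2) = 32.1489 / 1583.1952 ≈ 0.02030634

0.020306


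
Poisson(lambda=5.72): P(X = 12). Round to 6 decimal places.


P = e^(-lam) * lam^k / k!
e^(-5.72) ≈ 0.003279711
lam^k = 5.72^12 ≈ 1226739488.964206
k! = 12! = 479001600
P = 0.003279711 * 1226739488.964206 / 479001600 ≈ 0.008399

0.008399


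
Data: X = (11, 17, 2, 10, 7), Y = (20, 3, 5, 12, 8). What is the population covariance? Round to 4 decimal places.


Cov = (1/n)*sum((xi-xbar)(yi-ybar))
n = 5, xbar = 47/5 = 9.4, ybar = 48/5 = 9.6
sum((xi-xbar)(yi-ybar)) = 5.8
Cov = 5.8 / 5 = 1.16

1.1600


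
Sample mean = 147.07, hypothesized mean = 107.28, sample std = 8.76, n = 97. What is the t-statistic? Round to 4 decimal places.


t = (xbar - mu0) / (s/sqrt(n))
xbar - mu0 = 147.07 - 107.28 = 39.79
sqrt(97) ≈ 9.84885780
s/sqrt(n) = 8.76 / 9.84885780 ≈ 0.88944324
t = 39.79 / 0.88944324 ≈ 44.735851

44.7359


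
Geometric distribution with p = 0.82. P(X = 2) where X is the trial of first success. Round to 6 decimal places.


P = (1-p)^(k-1) * p
(1-p)^(k-1) = 0.18^1 = 0.18
P = 0.18 * 0.82 = 0.1476

0.147600


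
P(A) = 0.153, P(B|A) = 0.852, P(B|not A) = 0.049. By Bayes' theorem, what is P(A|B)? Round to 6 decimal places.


P(A|B) = P(B|A)*P(A) / P(B), P(B) = P(B|A)*P(A) + P(B|not A)*P(not A)
P(B|A)*P(A) = 0.852 * 0.153 = 0.130356
P(B|not A)*P(not A) = 0.049 * 0.847 = 0.041503
P(B) = 0.130356 + 0.041503 = 0.171859
P(A|B) = 0.130356 / 0.171859 ≈ 0.75850552

0.758506


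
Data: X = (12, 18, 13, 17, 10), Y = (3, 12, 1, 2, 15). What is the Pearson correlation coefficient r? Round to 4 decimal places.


r = sum((xi-xbar)(yi-ybar)) / sqrt(sum((xi-xbar)^2) * sum((yi-ybar)^2))
n = 5, xbar = 70/5 = 14, ybar = 33/5 = 6.6
Sxy = sum((xi-xbar)(yi-ybar)) = -13
Sxx = sum((xi-xbar)^2) = 46
Syy = sum((yi-ybar)^2) = 165.2
sqrt(Sxx*Syy) ≈ 87.173390
r = Sxy / sqrt(Sxx*Syy) = -13 / 87.173390 ≈ -0.149128

-0.1491


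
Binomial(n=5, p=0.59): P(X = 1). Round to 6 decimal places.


P = C(n,k) * p^k * (1-p)^(n-k)
C(5,1) = 5
p^k = 0.59^1 = 0.59
(1-p)^(n-k) = 0.41^4 = 0.02825761
P = 5 * 0.59 * 0.02825761 ≈ 0.083360

0.083360


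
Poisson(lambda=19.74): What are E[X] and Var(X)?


E[X] = Var(X) = lambda = 19.74

19.74, 19.74


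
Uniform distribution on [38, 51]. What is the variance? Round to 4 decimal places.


Var = (b-a)^2 / 12
(b-a)^2 = (51 - 38)^2 = 169
Var = 169/12 ≈ 14.083333

14.0833


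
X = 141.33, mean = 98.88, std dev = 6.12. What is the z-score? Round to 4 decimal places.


z = (X - mu) / sigma
X - mu = 141.33 - 98.88 = 42.45
z = 42.45 / 6.12 = 1415/204 ≈ 6.936275

6.9363


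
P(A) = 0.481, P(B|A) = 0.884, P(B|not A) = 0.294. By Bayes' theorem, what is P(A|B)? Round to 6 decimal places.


P(A|B) = P(B|A)*P(A) / P(B), P(B) = P(B|A)*P(A) + P(B|not A)*P(not A)
P(B|A)*P(A) = 0.884 * 0.481 = 0.425204
P(B|not A)*P(not A) = 0.294 * 0.519 = 0.152586
P(B) = 0.425204 + 0.152586 = 0.57779
P(A|B) = 0.425204 / 0.57779 ≈ 0.73591443

0.735914


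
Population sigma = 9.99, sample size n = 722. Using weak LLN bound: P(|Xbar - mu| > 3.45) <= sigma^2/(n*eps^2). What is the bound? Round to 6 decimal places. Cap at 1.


bound = min(1, sigma^2/(n*eps^2))
sigma^2 = 9.99^2 = 99.8001
n*eps^2 = 722 * 3.45^2 = 722 * 11.9025 = 8593.605
sigma^2/(n*eps^2) = 99.8001 / 8593.605 ≈ 0.01161330

0.011613


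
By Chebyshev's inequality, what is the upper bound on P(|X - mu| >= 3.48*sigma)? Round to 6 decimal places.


P <= 1/k^2
k^2 = 3.48^2 = 12.1104
1/k^2 = 1 / 12.1104 = 625/7569 ≈ 0.08257366

0.082574


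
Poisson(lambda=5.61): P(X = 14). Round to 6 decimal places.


P = e^(-lam) * lam^k / k!
e^(-5.61) ≈ 0.003661069
lam^k = 5.61^14 ≈ 30582998088.973778
k! = 14! = 87178291200
P = 0.003661069 * 30582998088.973778 / 87178291200 ≈ 0.001284

0.001284


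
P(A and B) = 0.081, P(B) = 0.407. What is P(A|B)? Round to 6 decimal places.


P(A|B) = P(A and B) / P(B) = 0.081 / 0.407 = 81/407 ≈ 0.19901720

0.199017


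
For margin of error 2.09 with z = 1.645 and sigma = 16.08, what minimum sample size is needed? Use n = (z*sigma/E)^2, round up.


z*sigma/E = 1.645 * 16.08 / 2.09 = 66129/5225 ≈ 12.656268
(z*sigma/E)^2 ≈ 160.181118
round up: n = 161

161


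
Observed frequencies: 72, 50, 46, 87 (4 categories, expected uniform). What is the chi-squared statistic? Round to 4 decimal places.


chi2 = sum((O-E)^2/E), E = total/4
total = 255, E = 255/4 = 63.75
(72 - 63.75)^2 / 63.75 = 68.0625 / 63.75 = 363/340 ≈ 1.067647
(50 - 63.75)^2 / 63.75 = 189.0625 / 63.75 = 605/204 ≈ 2.965686
(46 - 63.75)^2 / 63.75 = 315.0625 / 63.75 = 5041/1020 ≈ 4.942157
(87 - 63.75)^2 / 63.75 = 540.5625 / 63.75 = 2883/340 ≈ 8.479412
chi2 = 4451/255 ≈ 17.454902

17.4549


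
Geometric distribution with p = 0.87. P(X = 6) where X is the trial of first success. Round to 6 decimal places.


P = (1-p)^(k-1) * p
(1-p)^(k-1) = 0.13^5 = 0.0000371293
P = 0.0000371293 * 0.87 ≈ 0.00003230249

0.000032


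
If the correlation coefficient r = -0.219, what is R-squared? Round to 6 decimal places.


R^2 = r^2 = (-0.219)^2 = 0.047961

0.047961


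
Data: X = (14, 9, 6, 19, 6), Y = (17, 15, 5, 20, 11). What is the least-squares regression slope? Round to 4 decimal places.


b = sum((xi-xbar)(yi-ybar)) / sum((xi-xbar)^2)
n = 5, xbar = 54/5 = 10.8, ybar = 68/5 = 13.6
Sxy = sum((xi-xbar)(yi-ybar)) = 114.6
Sxx = sum((xi-xbar)^2) = 126.8
b = Sxy / Sxx = 573/634 ≈ 0.903785

0.9038


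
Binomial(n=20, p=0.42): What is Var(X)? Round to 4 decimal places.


Var = n*p*(1-p) = 20 * 0.42 * 0.58 = 4.872

4.8720


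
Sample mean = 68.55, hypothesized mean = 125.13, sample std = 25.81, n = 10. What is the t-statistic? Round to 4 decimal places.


t = (xbar - mu0) / (s/sqrt(n))
xbar - mu0 = 68.55 - 125.13 = -56.58
sqrt(10) ≈ 3.16227766
s/sqrt(n) = 25.81 / 3.16227766 ≈ 8.16183864
t = -56.58 / 8.16183864 ≈ -6.932262

-6.9323


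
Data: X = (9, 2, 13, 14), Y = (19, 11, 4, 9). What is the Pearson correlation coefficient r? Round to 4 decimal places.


r = sum((xi-xbar)(yi-ybar)) / sqrt(sum((xi-xbar)^2) * sum((yi-ybar)^2))
n = 4, xbar = 38/4 = 9.5, ybar = 43/4 = 10.75
Sxy = sum((xi-xbar)(yi-ybar)) = -37.5
Sxx = sum((xi-xbar)^2) = 89
Syy = sum((yi-ybar)^2) = 116.75
sqrt(Sxx*Syy) ≈ 101.935028
r = Sxy / sqrt(Sxx*Syy) = -37.5 / 101.935028 ≈ -0.367881

-0.3679


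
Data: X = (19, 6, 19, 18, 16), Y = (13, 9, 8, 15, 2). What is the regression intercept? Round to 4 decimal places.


a = ybar - b*xbar, where b = sum((xi-xbar)(yi-ybar)) / sum((xi-xbar)^2)
n = 5, xbar = 78/5 = 15.6, ybar = 47/5 = 9.4
Sxy = sum((xi-xbar)(yi-ybar)) = 21.8
Sxx = sum((xi-xbar)^2) = 121.2
b = Sxy / Sxx = 109/606 ≈ 0.179868
a = 9.4 - 0.179868 * 15.6 = 666/101 ≈ 6.594059

6.5941


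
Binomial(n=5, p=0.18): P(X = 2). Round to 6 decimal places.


P = C(n,k) * p^k * (1-p)^(n-k)
C(5,2) = 10
p^k = 0.18^2 = 0.0324
(1-p)^(n-k) = 0.82^3 = 0.551368
P = 10 * 0.0324 * 0.551368 ≈ 0.178643

0.178643


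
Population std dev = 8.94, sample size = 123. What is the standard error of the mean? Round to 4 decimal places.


SE = sigma / sqrt(n)
sqrt(123) ≈ 11.090537
SE = 8.94 / 11.090537 ≈ 0.806093

0.8061


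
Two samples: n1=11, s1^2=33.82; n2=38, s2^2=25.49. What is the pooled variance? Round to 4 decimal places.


sp^2 = ((n1-1)*s1^2 + (n2-1)*s2^2)/(n1+n2-2)
(n1-1)*s1^2 = 10 * 33.82 = 338.2
(n2-1)*s2^2 = 37 * 25.49 = 943.13
numerator = 338.2 + 943.13 = 1281.33
n1+n2-2 = 47
sp^2 = 1281.33 / 47 = 128133/4700 ≈ 27.262340

27.2623


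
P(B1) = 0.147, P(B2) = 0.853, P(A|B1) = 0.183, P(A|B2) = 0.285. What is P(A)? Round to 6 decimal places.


P(A) = P(A|B1)*P(B1) + P(A|B2)*P(B2)
P(A|B1)*P(B1) = 0.183 * 0.147 = 0.026901
P(A|B2)*P(B2) = 0.285 * 0.853 = 0.243105
P(A) = 0.026901 + 0.243105 = 0.270006

0.270006


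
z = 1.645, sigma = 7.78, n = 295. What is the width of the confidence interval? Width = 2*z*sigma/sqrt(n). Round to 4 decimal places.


width = 2*z*sigma/sqrt(n)
2*z*sigma = 2 * 1.645 * 7.78 = 25.5962
sqrt(295) ≈ 17.175564
width = 25.5962 / 17.175564 ≈ 1.490268

1.4903


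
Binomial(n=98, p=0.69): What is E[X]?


E[X] = n*p = 98 * 0.69 = 67.62

67.62


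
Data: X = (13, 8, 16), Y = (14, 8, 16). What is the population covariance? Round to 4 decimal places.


Cov = (1/n)*sum((xi-xbar)(yi-ybar))
n = 3, xbar = 37/3 ≈ 12.333333, ybar = 38/3 ≈ 12.666667
sum((xi-xbar)(yi-ybar)) = 100/3 ≈ 33.333333
Cov = 33.333333 / 3 = 100/9 ≈ 11.111111

11.1111


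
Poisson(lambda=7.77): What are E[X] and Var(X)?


E[X] = Var(X) = lambda = 7.77

7.77, 7.77


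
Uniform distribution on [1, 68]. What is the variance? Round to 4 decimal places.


Var = (b-a)^2 / 12
(b-a)^2 = (68 - 1)^2 = 4489
Var = 4489/12 ≈ 374.083333

374.0833


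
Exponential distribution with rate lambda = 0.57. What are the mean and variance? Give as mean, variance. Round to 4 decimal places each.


mean = 1/lam, var = 1/lam^2
mean = 1 / 0.57 = 100/57 ≈ 1.754386
lam^2 = 0.57^2 = 0.3249
var = 1 / 0.3249 = 10000/3249 ≈ 3.077870

1.7544, 3.0779


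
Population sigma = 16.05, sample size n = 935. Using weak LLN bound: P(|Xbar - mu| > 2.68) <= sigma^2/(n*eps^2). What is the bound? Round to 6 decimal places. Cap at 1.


bound = min(1, sigma^2/(n*eps^2))
sigma^2 = 16.05^2 = 257.6025
n*eps^2 = 935 * 2.68^2 = 935 * 7.1824 = 6715.544
sigma^2/(n*eps^2) = 257.6025 / 6715.544 ≈ 0.03835914

0.038359


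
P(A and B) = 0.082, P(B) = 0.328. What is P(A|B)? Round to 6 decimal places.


P(A|B) = P(A and B) / P(B) = 0.082 / 0.328 = 0.25

0.250000


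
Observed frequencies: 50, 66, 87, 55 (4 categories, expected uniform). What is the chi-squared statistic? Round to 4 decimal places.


chi2 = sum((O-E)^2/E), E = total/4
total = 258, E = 258/4 = 64.5
(50 - 64.5)^2 / 64.5 = 210.25 / 64.5 = 841/258 ≈ 3.259690
(66 - 64.5)^2 / 64.5 = 2.25 / 64.5 = 3/86 ≈ 0.034884
(87 - 64.5)^2 / 64.5 = 506.25 / 64.5 = 675/86 ≈ 7.848837
(55 - 64.5)^2 / 64.5 = 90.25 / 64.5 = 361/258 ≈ 1.399225
chi2 = 1618/129 ≈ 12.542636

12.5426
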